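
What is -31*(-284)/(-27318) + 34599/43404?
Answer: 93841111/197618412 ≈ 0.47486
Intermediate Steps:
-31*(-284)/(-27318) + 34599/43404 = 8804*(-1/27318) + 34599*(1/43404) = -4402/13659 + 11533/14468 = 93841111/197618412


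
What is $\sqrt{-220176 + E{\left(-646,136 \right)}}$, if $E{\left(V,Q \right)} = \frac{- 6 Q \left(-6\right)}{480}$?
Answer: $\frac{i \sqrt{5504145}}{5} \approx 469.22 i$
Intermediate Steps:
$E{\left(V,Q \right)} = \frac{3 Q}{40}$ ($E{\left(V,Q \right)} = 36 Q \frac{1}{480} = \frac{3 Q}{40}$)
$\sqrt{-220176 + E{\left(-646,136 \right)}} = \sqrt{-220176 + \frac{3}{40} \cdot 136} = \sqrt{-220176 + \frac{51}{5}} = \sqrt{- \frac{1100829}{5}} = \frac{i \sqrt{5504145}}{5}$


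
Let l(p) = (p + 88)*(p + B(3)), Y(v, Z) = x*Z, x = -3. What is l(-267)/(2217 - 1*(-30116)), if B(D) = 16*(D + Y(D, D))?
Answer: 64977/32333 ≈ 2.0096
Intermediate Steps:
Y(v, Z) = -3*Z
B(D) = -32*D (B(D) = 16*(D - 3*D) = 16*(-2*D) = -32*D)
l(p) = (-96 + p)*(88 + p) (l(p) = (p + 88)*(p - 32*3) = (88 + p)*(p - 96) = (88 + p)*(-96 + p) = (-96 + p)*(88 + p))
l(-267)/(2217 - 1*(-30116)) = (-8448 + (-267)² - 8*(-267))/(2217 - 1*(-30116)) = (-8448 + 71289 + 2136)/(2217 + 30116) = 64977/32333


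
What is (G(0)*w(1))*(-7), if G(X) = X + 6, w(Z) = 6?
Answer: -252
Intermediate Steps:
G(X) = 6 + X
(G(0)*w(1))*(-7) = ((6 + 0)*6)*(-7) = (6*6)*(-7) = 36*(-7) = -252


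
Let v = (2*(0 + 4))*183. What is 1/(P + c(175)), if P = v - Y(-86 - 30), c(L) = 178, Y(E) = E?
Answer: 1/1758 ≈ 0.00056883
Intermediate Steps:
v = 1464 (v = (2*4)*183 = 8*183 = 1464)
P = 1580 (P = 1464 - (-86 - 30) = 1464 - 1*(-116) = 1464 + 116 = 1580)
1/(P + c(175)) = 1/(1580 + 178) = 1/1758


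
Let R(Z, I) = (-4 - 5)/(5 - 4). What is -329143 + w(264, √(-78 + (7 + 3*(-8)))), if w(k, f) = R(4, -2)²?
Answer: -329062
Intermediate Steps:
R(Z, I) = -9 (R(Z, I) = -9/1 = -9*1 = -9)
w(k, f) = 81 (w(k, f) = (-9)² = 81)
-329143 + w(264, √(-78 + (7 + 3*(-8)))) = -329143 + 81 = -329062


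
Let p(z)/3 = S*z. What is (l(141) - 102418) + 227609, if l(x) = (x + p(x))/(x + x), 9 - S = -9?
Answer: 250437/2 ≈ 1.2522e+5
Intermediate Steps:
S = 18 (S = 9 - 1*(-9) = 9 + 9 = 18)
p(z) = 54*z (p(z) = 3*(18*z) = 54*z)
l(x) = 55/2 (l(x) = (x + 54*x)/(x + x) = (55*x)/((2*x)) = (55*x)*(1/(2*x)) = 55/2)
(l(141) - 102418) + 227609 = (55/2 - 102418) + 227609 = -204781/2 + 227609 = 250437/2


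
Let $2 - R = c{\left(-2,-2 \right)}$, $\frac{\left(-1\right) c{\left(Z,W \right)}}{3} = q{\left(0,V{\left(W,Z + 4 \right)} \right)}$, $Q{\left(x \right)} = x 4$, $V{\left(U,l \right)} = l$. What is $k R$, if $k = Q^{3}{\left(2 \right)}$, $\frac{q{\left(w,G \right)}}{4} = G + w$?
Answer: $13312$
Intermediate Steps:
$q{\left(w,G \right)} = 4 G + 4 w$ ($q{\left(w,G \right)} = 4 \left(G + w\right) = 4 G + 4 w$)
$Q{\left(x \right)} = 4 x$
$c{\left(Z,W \right)} = -48 - 12 Z$ ($c{\left(Z,W \right)} = - 3 \left(4 \left(Z + 4\right) + 4 \cdot 0\right) = - 3 \left(4 \left(4 + Z\right) + 0\right) = - 3 \left(\left(16 + 4 Z\right) + 0\right) = - 3 \left(16 + 4 Z\right) = -48 - 12 Z$)
$R = 26$ ($R = 2 - \left(-48 - -24\right) = 2 - \left(-48 + 24\right) = 2 - -24 = 2 + 24 = 26$)
$k = 512$ ($k = \left(4 \cdot 2\right)^{3} = 8^{3} = 512$)
$k R = 512 \cdot 26 = 13312$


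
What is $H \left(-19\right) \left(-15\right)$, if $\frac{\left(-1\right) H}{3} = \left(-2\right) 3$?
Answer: $5130$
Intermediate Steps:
$H = 18$ ($H = - 3 \left(\left(-2\right) 3\right) = \left(-3\right) \left(-6\right) = 18$)
$H \left(-19\right) \left(-15\right) = 18 \left(-19\right) \left(-15\right) = \left(-342\right) \left(-15\right) = 5130$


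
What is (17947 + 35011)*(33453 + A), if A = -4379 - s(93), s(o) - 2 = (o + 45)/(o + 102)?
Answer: 100071237372/65 ≈ 1.5396e+9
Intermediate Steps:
s(o) = 2 + (45 + o)/(102 + o) (s(o) = 2 + (o + 45)/(o + 102) = 2 + (45 + o)/(102 + o))
A = -284811/65 (A = -4379 - 3*(83 + 93)/(102 + 93) = -4379 - 3*176/195 = -4379 - 1*176/65 = -4379 - 176/65 = -284811/65 ≈ -4381.7)
(17947 + 35011)*(33453 + A) = (17947 + 35011)*(33453 - 284811/65) = 52958*(1889634/65) = 100071237372/65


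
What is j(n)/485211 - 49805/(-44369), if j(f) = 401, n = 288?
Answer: 24183725824/21528326859 ≈ 1.1233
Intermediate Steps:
j(n)/485211 - 49805/(-44369) = 401/485211 - 49805/(-44369) = 401*(1/485211) - 49805*(-1/44369) = 401/485211 + 49805/44369 = 24183725824/21528326859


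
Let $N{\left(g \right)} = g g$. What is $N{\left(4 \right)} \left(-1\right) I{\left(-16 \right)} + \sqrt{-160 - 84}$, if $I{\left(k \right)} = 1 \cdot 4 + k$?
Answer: $192 + 2 i \sqrt{61} \approx 192.0 + 15.62 i$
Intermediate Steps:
$N{\left(g \right)} = g^{2}$
$I{\left(k \right)} = 4 + k$
$N{\left(4 \right)} \left(-1\right) I{\left(-16 \right)} + \sqrt{-160 - 84} = 4^{2} \left(-1\right) \left(4 - 16\right) + \sqrt{-160 - 84} = 16 \left(-1\right) \left(-12\right) + \sqrt{-244} = \left(-16\right) \left(-12\right) + 2 i \sqrt{61} = 192 + 2 i \sqrt{61}$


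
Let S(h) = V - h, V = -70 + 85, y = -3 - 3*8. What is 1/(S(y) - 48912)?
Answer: -1/48870 ≈ -2.0462e-5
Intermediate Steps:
y = -27 (y = -3 - 24 = -27)
V = 15
S(h) = 15 - h
1/(S(y) - 48912) = 1/((15 - 1*(-27)) - 48912) = 1/((15 + 27) - 48912) = 1/(42 - 48912) = 1/(-48870) = -1/48870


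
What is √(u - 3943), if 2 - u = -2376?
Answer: I*√1565 ≈ 39.56*I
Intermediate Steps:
u = 2378 (u = 2 - 1*(-2376) = 2 + 2376 = 2378)
√(u - 3943) = √(2378 - 3943) = √(-1565) = I*√1565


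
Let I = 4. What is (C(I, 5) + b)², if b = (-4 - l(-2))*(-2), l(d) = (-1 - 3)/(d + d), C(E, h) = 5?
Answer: 225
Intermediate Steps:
l(d) = -2/d (l(d) = -4*1/(2*d) = -2/d)
b = 10 (b = (-4 - (-2)/(-2))*(-2) = (-4 - (-2)*(-1)/2)*(-2) = (-4 - 1*1)*(-2) = (-4 - 1)*(-2) = -5*(-2) = 10)
(C(I, 5) + b)² = (5 + 10)² = 15² = 225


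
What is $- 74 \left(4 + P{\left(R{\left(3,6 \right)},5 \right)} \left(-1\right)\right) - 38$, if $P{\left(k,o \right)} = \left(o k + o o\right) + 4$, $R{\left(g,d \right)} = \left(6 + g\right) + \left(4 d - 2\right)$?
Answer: $13282$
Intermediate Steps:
$R{\left(g,d \right)} = 4 + g + 4 d$ ($R{\left(g,d \right)} = \left(6 + g\right) + \left(-2 + 4 d\right) = 4 + g + 4 d$)
$P{\left(k,o \right)} = 4 + o^{2} + k o$ ($P{\left(k,o \right)} = \left(k o + o^{2}\right) + 4 = \left(o^{2} + k o\right) + 4 = 4 + o^{2} + k o$)
$- 74 \left(4 + P{\left(R{\left(3,6 \right)},5 \right)} \left(-1\right)\right) - 38 = - 74 \left(4 + \left(4 + 5^{2} + \left(4 + 3 + 4 \cdot 6\right) 5\right) \left(-1\right)\right) - 38 = - 74 \left(4 + \left(4 + 25 + \left(4 + 3 + 24\right) 5\right) \left(-1\right)\right) - 38 = - 74 \left(4 + \left(4 + 25 + 31 \cdot 5\right) \left(-1\right)\right) - 38 = - 74 \left(4 + \left(4 + 25 + 155\right) \left(-1\right)\right) - 38 = - 74 \left(4 + 184 \left(-1\right)\right) - 38 = - 74 \left(4 - 184\right) - 38 = \left(-74\right) \left(-180\right) - 38 = 13320 - 38 = 13282$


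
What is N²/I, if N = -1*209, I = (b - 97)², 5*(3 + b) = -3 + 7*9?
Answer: 361/64 ≈ 5.6406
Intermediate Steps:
b = 9 (b = -3 + (-3 + 7*9)/5 = -3 + (-3 + 63)/5 = -3 + (⅕)*60 = -3 + 12 = 9)
I = 7744 (I = (9 - 97)² = (-88)² = 7744)
N = -209
N²/I = (-209)²/7744 = 43681*(1/7744) = 361/64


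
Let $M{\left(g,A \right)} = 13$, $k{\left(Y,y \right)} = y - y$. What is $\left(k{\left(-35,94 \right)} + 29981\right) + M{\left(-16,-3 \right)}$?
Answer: $29994$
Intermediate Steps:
$k{\left(Y,y \right)} = 0$
$\left(k{\left(-35,94 \right)} + 29981\right) + M{\left(-16,-3 \right)} = \left(0 + 29981\right) + 13 = 29981 + 13 = 29994$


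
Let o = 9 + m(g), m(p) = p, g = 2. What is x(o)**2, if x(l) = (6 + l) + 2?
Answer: 361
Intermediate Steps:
o = 11 (o = 9 + 2 = 11)
x(l) = 8 + l
x(o)**2 = (8 + 11)**2 = 19**2 = 361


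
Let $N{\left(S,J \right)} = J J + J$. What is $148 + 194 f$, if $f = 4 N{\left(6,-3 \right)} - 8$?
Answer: $3252$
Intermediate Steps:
$N{\left(S,J \right)} = J + J^{2}$ ($N{\left(S,J \right)} = J^{2} + J = J + J^{2}$)
$f = 16$ ($f = 4 \left(- 3 \left(1 - 3\right)\right) - 8 = 4 \left(\left(-3\right) \left(-2\right)\right) - 8 = 4 \cdot 6 - 8 = 24 - 8 = 16$)
$148 + 194 f = 148 + 194 \cdot 16 = 148 + 3104 = 3252$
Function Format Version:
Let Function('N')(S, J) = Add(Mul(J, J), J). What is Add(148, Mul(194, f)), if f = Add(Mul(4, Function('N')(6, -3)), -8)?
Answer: 3252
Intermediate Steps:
Function('N')(S, J) = Add(J, Pow(J, 2)) (Function('N')(S, J) = Add(Pow(J, 2), J) = Add(J, Pow(J, 2)))
f = 16 (f = Add(Mul(4, Mul(-3, Add(1, -3))), -8) = Add(Mul(4, Mul(-3, -2)), -8) = Add(Mul(4, 6), -8) = Add(24, -8) = 16)
Add(148, Mul(194, f)) = Add(148, Mul(194, 16)) = Add(148, 3104) = 3252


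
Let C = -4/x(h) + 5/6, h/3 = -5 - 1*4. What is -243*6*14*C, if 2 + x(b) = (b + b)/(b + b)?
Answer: -98658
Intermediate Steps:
h = -27 (h = 3*(-5 - 1*4) = 3*(-5 - 4) = 3*(-9) = -27)
x(b) = -1 (x(b) = -2 + (b + b)/(b + b) = -2 + (2*b)/((2*b)) = -2 + (2*b)*(1/(2*b)) = -2 + 1 = -1)
C = 29/6 (C = -4/(-1) + 5/6 = -4*(-1) + 5*(⅙) = 4 + ⅚ = 29/6 ≈ 4.8333)
-243*6*14*C = -243*6*14*29/6 = -20412*29/6 = -243*406 = -98658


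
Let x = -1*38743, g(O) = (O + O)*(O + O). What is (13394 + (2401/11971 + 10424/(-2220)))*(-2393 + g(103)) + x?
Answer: 3561911802935642/6643905 ≈ 5.3612e+8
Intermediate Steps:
g(O) = 4*O² (g(O) = (2*O)*(2*O) = 4*O²)
x = -38743
(13394 + (2401/11971 + 10424/(-2220)))*(-2393 + g(103)) + x = (13394 + (2401/11971 + 10424/(-2220)))*(-2393 + 4*103²) - 38743 = (13394 + (2401*(1/11971) + 10424*(-1/2220)))*(-2393 + 4*10609) - 38743 = (13394 + (2401/11971 - 2606/555))*(-2393 + 42436) - 38743 = (13394 - 29863871/6643905)*40043 - 38743 = (88958599699/6643905)*40043 - 38743 = 3562169207747057/6643905 - 38743 = 3561911802935642/6643905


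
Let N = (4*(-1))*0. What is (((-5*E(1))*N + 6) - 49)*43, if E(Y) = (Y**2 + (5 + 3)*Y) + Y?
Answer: -1849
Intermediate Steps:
N = 0 (N = -4*0 = 0)
E(Y) = Y**2 + 9*Y (E(Y) = (Y**2 + 8*Y) + Y = Y**2 + 9*Y)
(((-5*E(1))*N + 6) - 49)*43 = ((-5*(9 + 1)*0 + 6) - 49)*43 = ((-5*10*0 + 6) - 49)*43 = ((-50*0 + 6) - 49)*43 = ((0 + 6) - 49)*43 = (6 - 49)*43 = -43*43 = -1849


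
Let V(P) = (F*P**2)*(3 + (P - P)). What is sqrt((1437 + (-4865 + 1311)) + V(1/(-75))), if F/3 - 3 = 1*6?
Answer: 2*I*sqrt(330779)/25 ≈ 46.011*I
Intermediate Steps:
F = 27 (F = 9 + 3*(1*6) = 9 + 3*6 = 9 + 18 = 27)
V(P) = 81*P**2 (V(P) = (27*P**2)*(3 + (P - P)) = (27*P**2)*(3 + 0) = (27*P**2)*3 = 81*P**2)
sqrt((1437 + (-4865 + 1311)) + V(1/(-75))) = sqrt((1437 + (-4865 + 1311)) + 81*(1/(-75))**2) = sqrt((1437 - 3554) + 81*(-1/75)**2) = sqrt(-2117 + 81*(1/5625)) = sqrt(-2117 + 9/625) = sqrt(-1323116/625) = 2*I*sqrt(330779)/25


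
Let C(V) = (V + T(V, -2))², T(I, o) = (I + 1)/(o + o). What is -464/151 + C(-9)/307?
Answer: -135049/46357 ≈ -2.9132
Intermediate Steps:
T(I, o) = (1 + I)/(2*o) (T(I, o) = (1 + I)/((2*o)) = (1 + I)*(1/(2*o)) = (1 + I)/(2*o))
C(V) = (-¼ + 3*V/4)² (C(V) = (V + (½)*(1 + V)/(-2))² = (V + (½)*(-½)*(1 + V))² = (V + (-¼ - V/4))² = (-¼ + 3*V/4)²)
-464/151 + C(-9)/307 = -464/151 + ((-1 + 3*(-9))²/16)/307 = -464*1/151 + ((-1 - 27)²/16)*(1/307) = -464/151 + ((1/16)*(-28)²)*(1/307) = -464/151 + ((1/16)*784)*(1/307) = -464/151 + 49*(1/307) = -464/151 + 49/307 = -135049/46357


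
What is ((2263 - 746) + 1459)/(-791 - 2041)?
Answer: -62/59 ≈ -1.0508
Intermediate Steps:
((2263 - 746) + 1459)/(-791 - 2041) = (1517 + 1459)/(-2832) = 2976*(-1/2832) = -62/59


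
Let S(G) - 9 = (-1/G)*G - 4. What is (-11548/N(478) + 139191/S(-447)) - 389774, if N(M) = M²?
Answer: -81106405053/228484 ≈ -3.5498e+5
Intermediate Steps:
S(G) = 4 (S(G) = 9 + ((-1/G)*G - 4) = 9 + (-1 - 4) = 9 - 5 = 4)
(-11548/N(478) + 139191/S(-447)) - 389774 = (-11548/(478²) + 139191/4) - 389774 = (-11548/228484 + 139191*(¼)) - 389774 = (-11548*1/228484 + 139191/4) - 389774 = (-2887/57121 + 139191/4) - 389774 = 7950717563/228484 - 389774 = -81106405053/228484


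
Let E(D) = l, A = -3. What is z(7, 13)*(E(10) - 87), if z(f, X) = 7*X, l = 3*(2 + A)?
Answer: -8190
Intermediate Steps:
l = -3 (l = 3*(2 - 3) = 3*(-1) = -3)
E(D) = -3
z(7, 13)*(E(10) - 87) = (7*13)*(-3 - 87) = 91*(-90) = -8190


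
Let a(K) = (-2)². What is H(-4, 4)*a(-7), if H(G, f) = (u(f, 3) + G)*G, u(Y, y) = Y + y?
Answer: -48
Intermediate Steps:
a(K) = 4
H(G, f) = G*(3 + G + f) (H(G, f) = ((f + 3) + G)*G = ((3 + f) + G)*G = (3 + G + f)*G = G*(3 + G + f))
H(-4, 4)*a(-7) = -4*(3 - 4 + 4)*4 = -4*3*4 = -12*4 = -48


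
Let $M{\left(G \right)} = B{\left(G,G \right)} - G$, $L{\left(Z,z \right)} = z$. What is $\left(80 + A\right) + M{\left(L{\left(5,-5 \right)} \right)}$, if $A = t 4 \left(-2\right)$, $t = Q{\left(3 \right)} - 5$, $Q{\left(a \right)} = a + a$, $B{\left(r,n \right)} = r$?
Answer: $72$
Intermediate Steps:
$Q{\left(a \right)} = 2 a$
$M{\left(G \right)} = 0$ ($M{\left(G \right)} = G - G = 0$)
$t = 1$ ($t = 2 \cdot 3 - 5 = 6 - 5 = 1$)
$A = -8$ ($A = 1 \cdot 4 \left(-2\right) = 4 \left(-2\right) = -8$)
$\left(80 + A\right) + M{\left(L{\left(5,-5 \right)} \right)} = \left(80 - 8\right) + 0 = 72 + 0 = 72$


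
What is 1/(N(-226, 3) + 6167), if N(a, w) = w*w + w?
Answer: 1/6179 ≈ 0.00016184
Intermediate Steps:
N(a, w) = w + w**2 (N(a, w) = w**2 + w = w + w**2)
1/(N(-226, 3) + 6167) = 1/(3*(1 + 3) + 6167) = 1/(3*4 + 6167) = 1/(12 + 6167) = 1/6179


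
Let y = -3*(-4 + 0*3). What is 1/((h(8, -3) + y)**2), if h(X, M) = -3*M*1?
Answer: 1/441 ≈ 0.0022676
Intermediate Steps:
h(X, M) = -3*M
y = 12 (y = -3*(-4 + 0) = -3*(-4) = 12)
1/((h(8, -3) + y)**2) = 1/((-3*(-3) + 12)**2) = 1/((9 + 12)**2) = 1/(21**2) = 1/441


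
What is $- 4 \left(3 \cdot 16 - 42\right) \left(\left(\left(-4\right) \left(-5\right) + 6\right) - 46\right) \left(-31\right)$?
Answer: $-14880$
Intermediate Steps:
$- 4 \left(3 \cdot 16 - 42\right) \left(\left(\left(-4\right) \left(-5\right) + 6\right) - 46\right) \left(-31\right) = - 4 \left(48 - 42\right) \left(\left(20 + 6\right) - 46\right) \left(-31\right) = - 4 \cdot 6 \left(26 - 46\right) \left(-31\right) = - 4 \cdot 6 \left(-20\right) \left(-31\right) = \left(-4\right) \left(-120\right) \left(-31\right) = 480 \left(-31\right) = -14880$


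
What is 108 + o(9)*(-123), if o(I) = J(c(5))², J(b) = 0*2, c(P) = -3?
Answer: 108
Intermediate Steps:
J(b) = 0
o(I) = 0 (o(I) = 0² = 0)
108 + o(9)*(-123) = 108 + 0*(-123) = 108 + 0 = 108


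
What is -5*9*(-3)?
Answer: 135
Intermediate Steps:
-5*9*(-3) = -45*(-3) = 135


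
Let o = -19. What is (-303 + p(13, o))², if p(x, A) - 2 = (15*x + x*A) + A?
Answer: 138384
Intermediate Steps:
p(x, A) = 2 + A + 15*x + A*x (p(x, A) = 2 + ((15*x + x*A) + A) = 2 + ((15*x + A*x) + A) = 2 + (A + 15*x + A*x) = 2 + A + 15*x + A*x)
(-303 + p(13, o))² = (-303 + (2 - 19 + 15*13 - 19*13))² = (-303 + (2 - 19 + 195 - 247))² = (-303 - 69)² = (-372)² = 138384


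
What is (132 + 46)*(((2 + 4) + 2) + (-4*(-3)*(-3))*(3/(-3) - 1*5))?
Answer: 39872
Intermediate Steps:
(132 + 46)*(((2 + 4) + 2) + (-4*(-3)*(-3))*(3/(-3) - 1*5)) = 178*((6 + 2) + (12*(-3))*(3*(-⅓) - 5)) = 178*(8 - 36*(-1 - 5)) = 178*(8 - 36*(-6)) = 178*(8 + 216) = 178*224 = 39872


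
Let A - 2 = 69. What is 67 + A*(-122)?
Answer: -8595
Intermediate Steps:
A = 71 (A = 2 + 69 = 71)
67 + A*(-122) = 67 + 71*(-122) = 67 - 8662 = -8595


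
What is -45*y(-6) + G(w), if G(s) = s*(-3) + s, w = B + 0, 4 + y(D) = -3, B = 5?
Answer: 305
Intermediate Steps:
y(D) = -7 (y(D) = -4 - 3 = -7)
w = 5 (w = 5 + 0 = 5)
G(s) = -2*s (G(s) = -3*s + s = -2*s)
-45*y(-6) + G(w) = -45*(-7) - 2*5 = 315 - 10 = 305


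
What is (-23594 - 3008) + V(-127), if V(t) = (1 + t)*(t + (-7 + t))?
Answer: 6284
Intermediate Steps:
V(t) = (1 + t)*(-7 + 2*t)
(-23594 - 3008) + V(-127) = (-23594 - 3008) + (-7 - 5*(-127) + 2*(-127)**2) = -26602 + (-7 + 635 + 2*16129) = -26602 + (-7 + 635 + 32258) = -26602 + 32886 = 6284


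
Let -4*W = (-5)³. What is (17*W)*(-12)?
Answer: -6375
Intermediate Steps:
W = 125/4 (W = -¼*(-5)³ = -¼*(-125) = 125/4 ≈ 31.250)
(17*W)*(-12) = (17*(125/4))*(-12) = (2125/4)*(-12) = -6375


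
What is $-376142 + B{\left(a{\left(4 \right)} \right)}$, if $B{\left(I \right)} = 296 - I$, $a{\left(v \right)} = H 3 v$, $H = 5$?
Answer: $-375906$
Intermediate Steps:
$a{\left(v \right)} = 15 v$ ($a{\left(v \right)} = 5 \cdot 3 v = 15 v$)
$-376142 + B{\left(a{\left(4 \right)} \right)} = -376142 + \left(296 - 15 \cdot 4\right) = -376142 + \left(296 - 60\right) = -376142 + 236 = -375906$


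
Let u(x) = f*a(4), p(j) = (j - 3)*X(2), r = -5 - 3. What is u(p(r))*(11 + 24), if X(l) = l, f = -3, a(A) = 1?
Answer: -105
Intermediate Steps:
r = -8
p(j) = -6 + 2*j (p(j) = (j - 3)*2 = (-3 + j)*2 = -6 + 2*j)
u(x) = -3 (u(x) = -3*1 = -3)
u(p(r))*(11 + 24) = -3*(11 + 24) = -3*35 = -105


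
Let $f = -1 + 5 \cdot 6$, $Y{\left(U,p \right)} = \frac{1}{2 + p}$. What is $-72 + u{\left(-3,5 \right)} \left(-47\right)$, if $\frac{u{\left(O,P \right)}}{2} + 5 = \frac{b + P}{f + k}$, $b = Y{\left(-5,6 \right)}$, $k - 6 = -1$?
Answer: $\frac{52201}{136} \approx 383.83$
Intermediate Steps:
$k = 5$ ($k = 6 - 1 = 5$)
$b = \frac{1}{8}$ ($b = \frac{1}{2 + 6} = \frac{1}{8} \approx 0.125$)
$f = 29$ ($f = -1 + 30 = 29$)
$u{\left(O,P \right)} = - \frac{1359}{136} + \frac{P}{17}$ ($u{\left(O,P \right)} = -10 + 2 \frac{\frac{1}{8} + P}{29 + 5} = -10 + 2 \frac{\frac{1}{8} + P}{34} = -10 + 2 \left(\frac{1}{8} + P\right) \frac{1}{34} = -10 + 2 \left(\frac{1}{272} + \frac{P}{34}\right) = -10 + \left(\frac{1}{136} + \frac{P}{17}\right) = - \frac{1359}{136} + \frac{P}{17}$)
$-72 + u{\left(-3,5 \right)} \left(-47\right) = -72 + \left(- \frac{1359}{136} + \frac{1}{17} \cdot 5\right) \left(-47\right) = -72 + \left(- \frac{1359}{136} + \frac{5}{17}\right) \left(-47\right) = -72 - - \frac{61993}{136} = -72 + \frac{61993}{136} = \frac{52201}{136}$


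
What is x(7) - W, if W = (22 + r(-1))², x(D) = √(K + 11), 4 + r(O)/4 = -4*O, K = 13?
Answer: -484 + 2*√6 ≈ -479.10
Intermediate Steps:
r(O) = -16 - 16*O (r(O) = -16 + 4*(-4*O) = -16 - 16*O)
x(D) = 2*√6 (x(D) = √(13 + 11) = √24 = 2*√6)
W = 484 (W = (22 + (-16 - 16*(-1)))² = (22 + (-16 + 16))² = (22 + 0)² = 22² = 484)
x(7) - W = 2*√6 - 1*484 = 2*√6 - 484 = -484 + 2*√6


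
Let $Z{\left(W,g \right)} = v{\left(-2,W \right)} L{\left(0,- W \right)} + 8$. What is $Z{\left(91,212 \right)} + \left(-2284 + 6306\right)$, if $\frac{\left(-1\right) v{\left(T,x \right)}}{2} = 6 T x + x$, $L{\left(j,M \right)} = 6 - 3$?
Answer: $10036$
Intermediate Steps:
$L{\left(j,M \right)} = 3$
$v{\left(T,x \right)} = - 2 x - 12 T x$ ($v{\left(T,x \right)} = - 2 \left(6 T x + x\right) = - 2 \left(x + 6 T x\right) = - 2 x - 12 T x$)
$Z{\left(W,g \right)} = 8 + 66 W$ ($Z{\left(W,g \right)} = - 2 W \left(1 + 6 \left(-2\right)\right) 3 + 8 = - 2 W \left(1 - 12\right) 3 + 8 = \left(-2\right) W \left(-11\right) 3 + 8 = 22 W 3 + 8 = 66 W + 8 = 8 + 66 W$)
$Z{\left(91,212 \right)} + \left(-2284 + 6306\right) = \left(8 + 66 \cdot 91\right) + \left(-2284 + 6306\right) = \left(8 + 6006\right) + 4022 = 6014 + 4022 = 10036$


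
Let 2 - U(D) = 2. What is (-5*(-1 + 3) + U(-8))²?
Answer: 100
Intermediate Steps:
U(D) = 0 (U(D) = 2 - 1*2 = 2 - 2 = 0)
(-5*(-1 + 3) + U(-8))² = (-5*(-1 + 3) + 0)² = (-5*2 + 0)² = (-10 + 0)² = (-10)² = 100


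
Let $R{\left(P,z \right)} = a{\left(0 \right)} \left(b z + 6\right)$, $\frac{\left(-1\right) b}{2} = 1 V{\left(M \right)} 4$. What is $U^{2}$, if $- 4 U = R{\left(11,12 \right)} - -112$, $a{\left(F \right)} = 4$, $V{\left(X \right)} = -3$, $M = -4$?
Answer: $103684$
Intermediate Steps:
$b = 24$ ($b = - 2 \cdot 1 \left(-3\right) 4 = - 2 \left(\left(-3\right) 4\right) = \left(-2\right) \left(-12\right) = 24$)
$R{\left(P,z \right)} = 24 + 96 z$ ($R{\left(P,z \right)} = 4 \left(24 z + 6\right) = 4 \left(6 + 24 z\right) = 24 + 96 z$)
$U = -322$ ($U = - \frac{\left(24 + 96 \cdot 12\right) - -112}{4} = - \frac{\left(24 + 1152\right) + 112}{4} = - \frac{1176 + 112}{4} = \left(- \frac{1}{4}\right) 1288 = -322$)
$U^{2} = \left(-322\right)^{2} = 103684$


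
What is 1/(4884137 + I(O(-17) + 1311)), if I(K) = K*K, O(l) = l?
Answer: 1/6558573 ≈ 1.5247e-7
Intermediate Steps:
I(K) = K²
1/(4884137 + I(O(-17) + 1311)) = 1/(4884137 + (-17 + 1311)²) = 1/(4884137 + 1294²) = 1/(4884137 + 1674436) = 1/6558573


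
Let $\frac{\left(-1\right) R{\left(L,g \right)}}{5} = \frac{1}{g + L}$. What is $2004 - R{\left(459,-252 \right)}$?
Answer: $\frac{414833}{207} \approx 2004.0$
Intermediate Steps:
$R{\left(L,g \right)} = - \frac{5}{L + g}$ ($R{\left(L,g \right)} = - \frac{5}{g + L} = - \frac{5}{L + g}$)
$2004 - R{\left(459,-252 \right)} = 2004 - - \frac{5}{459 - 252} = 2004 - - \frac{5}{207} = 2004 + \frac{5}{207} = \frac{414833}{207}$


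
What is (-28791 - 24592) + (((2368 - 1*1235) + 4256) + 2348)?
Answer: -45646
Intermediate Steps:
(-28791 - 24592) + (((2368 - 1*1235) + 4256) + 2348) = -53383 + (((2368 - 1235) + 4256) + 2348) = -53383 + ((1133 + 4256) + 2348) = -53383 + (5389 + 2348) = -53383 + 7737 = -45646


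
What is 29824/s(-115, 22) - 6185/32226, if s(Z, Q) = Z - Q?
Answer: -961955569/4414962 ≈ -217.89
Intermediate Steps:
29824/s(-115, 22) - 6185/32226 = 29824/(-115 - 1*22) - 6185/32226 = 29824/(-115 - 22) - 6185*1/32226 = 29824/(-137) - 6185/32226 = 29824*(-1/137) - 6185/32226 = -29824/137 - 6185/32226 = -961955569/4414962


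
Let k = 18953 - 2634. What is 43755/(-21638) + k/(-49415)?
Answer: -2515263847/1069241770 ≈ -2.3524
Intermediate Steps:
k = 16319
43755/(-21638) + k/(-49415) = 43755/(-21638) + 16319/(-49415) = 43755*(-1/21638) + 16319*(-1/49415) = -43755/21638 - 16319/49415 = -2515263847/1069241770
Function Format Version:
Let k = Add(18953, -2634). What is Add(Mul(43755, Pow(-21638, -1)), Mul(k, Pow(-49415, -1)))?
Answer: Rational(-2515263847, 1069241770) ≈ -2.3524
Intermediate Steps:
k = 16319
Add(Mul(43755, Pow(-21638, -1)), Mul(k, Pow(-49415, -1))) = Add(Mul(43755, Pow(-21638, -1)), Mul(16319, Pow(-49415, -1))) = Add(Mul(43755, Rational(-1, 21638)), Mul(16319, Rational(-1, 49415))) = Add(Rational(-43755, 21638), Rational(-16319, 49415)) = Rational(-2515263847, 1069241770)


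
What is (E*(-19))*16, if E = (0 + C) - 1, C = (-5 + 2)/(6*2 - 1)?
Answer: 4256/11 ≈ 386.91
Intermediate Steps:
C = -3/11 (C = -3/(12 - 1) = -3/11 ≈ -0.27273)
E = -14/11 (E = (0 - 3/11) - 1 = -3/11 - 1 = -14/11 ≈ -1.2727)
(E*(-19))*16 = -14/11*(-19)*16 = (266/11)*16 = 4256/11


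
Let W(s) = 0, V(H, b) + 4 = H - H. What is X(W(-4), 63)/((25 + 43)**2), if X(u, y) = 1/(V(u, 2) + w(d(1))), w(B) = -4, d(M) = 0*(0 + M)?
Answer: -1/36992 ≈ -2.7033e-5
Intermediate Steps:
d(M) = 0 (d(M) = 0*M = 0)
V(H, b) = -4 (V(H, b) = -4 + (H - H) = -4 + 0 = -4)
X(u, y) = -1/8 (X(u, y) = 1/(-4 - 4) = 1/(-8) = -1/8)
X(W(-4), 63)/((25 + 43)**2) = -1/(8*(25 + 43)**2) = -1/(8*(68**2)) = -1/8/4624 = -1/8*1/4624 = -1/36992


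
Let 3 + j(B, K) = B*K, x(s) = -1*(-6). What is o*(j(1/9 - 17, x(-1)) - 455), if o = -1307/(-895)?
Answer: -2193146/2685 ≈ -816.81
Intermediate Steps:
x(s) = 6
o = 1307/895 (o = -1307*(-1/895) = 1307/895 ≈ 1.4603)
j(B, K) = -3 + B*K
o*(j(1/9 - 17, x(-1)) - 455) = 1307*((-3 + (1/9 - 17)*6) - 455)/895 = 1307*((-3 - 152/9*6) - 455)/895 = 1307*((-3 - 304/3) - 455)/895 = 1307*(-313/3 - 455)/895 = (1307/895)*(-1678/3) = -2193146/2685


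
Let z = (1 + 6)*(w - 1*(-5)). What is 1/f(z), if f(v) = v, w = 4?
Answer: 1/63 ≈ 0.015873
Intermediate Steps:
z = 63 (z = (1 + 6)*(4 - 1*(-5)) = 7*(4 + 5) = 7*9 = 63)
1/f(z) = 1/63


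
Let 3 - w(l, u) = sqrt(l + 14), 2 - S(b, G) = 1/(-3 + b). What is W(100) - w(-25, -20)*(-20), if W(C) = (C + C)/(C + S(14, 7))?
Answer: 69460/1121 - 20*I*sqrt(11) ≈ 61.963 - 66.333*I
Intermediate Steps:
S(b, G) = 2 - 1/(-3 + b)
w(l, u) = 3 - sqrt(14 + l) (w(l, u) = 3 - sqrt(l + 14) = 3 - sqrt(14 + l))
W(C) = 2*C/(21/11 + C) (W(C) = (C + C)/(C + (-7 + 2*14)/(-3 + 14)) = (2*C)/(C + (-7 + 28)/11) = (2*C)/(C + (1/11)*21) = (2*C)/(C + 21/11) = (2*C)/(21/11 + C) = 2*C/(21/11 + C))
W(100) - w(-25, -20)*(-20) = 22*100/(21 + 11*100) - (3 - sqrt(14 - 25))*(-20) = 22*100/(21 + 1100) - (3 - sqrt(-11))*(-20) = 22*100/1121 - (3 - I*sqrt(11))*(-20) = 22*100*(1/1121) - (3 - I*sqrt(11))*(-20) = 2200/1121 - (-60 + 20*I*sqrt(11)) = 2200/1121 + (60 - 20*I*sqrt(11)) = 69460/1121 - 20*I*sqrt(11)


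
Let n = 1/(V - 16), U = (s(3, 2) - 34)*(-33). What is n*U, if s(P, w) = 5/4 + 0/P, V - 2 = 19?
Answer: 4323/20 ≈ 216.15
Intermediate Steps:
V = 21 (V = 2 + 19 = 21)
s(P, w) = 5/4 (s(P, w) = 5*(1/4) + 0 = 5/4 + 0 = 5/4)
U = 4323/4 (U = (5/4 - 34)*(-33) = -131/4*(-33) = 4323/4 ≈ 1080.8)
n = 1/5 (n = 1/(21 - 16) = 1/5 ≈ 0.20000)
n*U = (1/5)*(4323/4) = 4323/20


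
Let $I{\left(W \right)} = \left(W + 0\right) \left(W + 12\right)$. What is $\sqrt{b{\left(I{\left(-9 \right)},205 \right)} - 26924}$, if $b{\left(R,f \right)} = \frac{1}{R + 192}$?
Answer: $\frac{i \sqrt{733005735}}{165} \approx 164.09 i$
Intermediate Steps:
$I{\left(W \right)} = W \left(12 + W\right)$
$b{\left(R,f \right)} = \frac{1}{192 + R}$
$\sqrt{b{\left(I{\left(-9 \right)},205 \right)} - 26924} = \sqrt{\frac{1}{192 - 9 \left(12 - 9\right)} - 26924} = \sqrt{\frac{1}{192 - 27} - 26924} = \sqrt{\frac{1}{165} - 26924} = \sqrt{- \frac{4442459}{165}} = \frac{i \sqrt{733005735}}{165}$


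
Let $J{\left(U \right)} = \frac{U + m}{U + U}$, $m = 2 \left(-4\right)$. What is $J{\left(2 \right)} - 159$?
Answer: $- \frac{321}{2} \approx -160.5$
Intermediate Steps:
$m = -8$
$J{\left(U \right)} = \frac{-8 + U}{2 U}$ ($J{\left(U \right)} = \frac{U - 8}{U + U} = \frac{-8 + U}{2 U}$)
$J{\left(2 \right)} - 159 = \frac{-8 + 2}{2 \cdot 2} - 159 = \frac{1}{2} \cdot \frac{1}{2} \left(-6\right) - 159 = - \frac{3}{2} - 159 = - \frac{321}{2}$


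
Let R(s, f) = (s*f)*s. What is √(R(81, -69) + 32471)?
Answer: I*√420238 ≈ 648.26*I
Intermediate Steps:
R(s, f) = f*s² (R(s, f) = (f*s)*s = f*s²)
√(R(81, -69) + 32471) = √(-69*81² + 32471) = √(-69*6561 + 32471) = √(-452709 + 32471) = √(-420238) = I*√420238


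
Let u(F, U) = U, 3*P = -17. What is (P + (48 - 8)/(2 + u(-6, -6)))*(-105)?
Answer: 1645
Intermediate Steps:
P = -17/3 (P = (1/3)*(-17) = -17/3 ≈ -5.6667)
(P + (48 - 8)/(2 + u(-6, -6)))*(-105) = (-17/3 + (48 - 8)/(2 - 6))*(-105) = (-17/3 + 40/(-4))*(-105) = (-17/3 + 40*(-1/4))*(-105) = (-17/3 - 10)*(-105) = -47/3*(-105) = 1645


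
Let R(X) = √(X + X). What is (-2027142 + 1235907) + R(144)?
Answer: -791235 + 12*√2 ≈ -7.9122e+5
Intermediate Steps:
R(X) = √2*√X (R(X) = √(2*X) = √2*√X)
(-2027142 + 1235907) + R(144) = (-2027142 + 1235907) + √2*√144 = -791235 + √2*12 = -791235 + 12*√2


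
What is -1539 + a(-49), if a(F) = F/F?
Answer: -1538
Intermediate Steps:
a(F) = 1
-1539 + a(-49) = -1539 + 1 = -1538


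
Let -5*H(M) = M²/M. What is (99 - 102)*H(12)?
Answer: 36/5 ≈ 7.2000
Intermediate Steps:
H(M) = -M/5 (H(M) = -M²/(5*M) = -M/5)
(99 - 102)*H(12) = (99 - 102)*(-⅕*12) = -3*(-12/5) = 36/5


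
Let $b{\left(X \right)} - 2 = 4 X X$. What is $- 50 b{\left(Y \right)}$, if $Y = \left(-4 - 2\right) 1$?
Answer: $-7300$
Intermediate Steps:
$Y = -6$ ($Y = \left(-6\right) 1 = -6$)
$b{\left(X \right)} = 2 + 4 X^{2}$ ($b{\left(X \right)} = 2 + 4 X X = 2 + 4 X^{2}$)
$- 50 b{\left(Y \right)} = - 50 \left(2 + 4 \left(-6\right)^{2}\right) = - 50 \left(2 + 4 \cdot 36\right) = - 50 \left(2 + 144\right) = \left(-50\right) 146 = -7300$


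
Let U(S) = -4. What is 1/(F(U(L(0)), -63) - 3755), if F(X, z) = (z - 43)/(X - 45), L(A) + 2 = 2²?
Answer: -49/183889 ≈ -0.00026646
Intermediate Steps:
L(A) = 2 (L(A) = -2 + 2² = -2 + 4 = 2)
F(X, z) = (-43 + z)/(-45 + X)
1/(F(U(L(0)), -63) - 3755) = 1/((-43 - 63)/(-45 - 4) - 3755) = 1/(-106/(-49) - 3755) = 1/(-1/49*(-106) - 3755) = 1/(106/49 - 3755) = 1/(-183889/49) = -49/183889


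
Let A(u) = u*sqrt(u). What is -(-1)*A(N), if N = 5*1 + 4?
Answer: 27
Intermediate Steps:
N = 9 (N = 5 + 4 = 9)
A(u) = u**(3/2)
-(-1)*A(N) = -(-1)*9**(3/2) = -(-1)*27 = -1*(-27) = 27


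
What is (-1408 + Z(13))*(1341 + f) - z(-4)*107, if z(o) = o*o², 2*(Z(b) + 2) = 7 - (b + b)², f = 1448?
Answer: -9717125/2 ≈ -4.8586e+6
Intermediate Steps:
Z(b) = 3/2 - 2*b² (Z(b) = -2 + (7 - (b + b)²)/2 = -2 + (7 - (2*b)²)/2 = -2 + (7 - 4*b²)/2 = -2 + (7/2 - 2*b²) = 3/2 - 2*b²)
z(o) = o³
(-1408 + Z(13))*(1341 + f) - z(-4)*107 = (-1408 + (3/2 - 2*13²))*(1341 + 1448) - (-4)³*107 = (-1408 + (3/2 - 2*169))*2789 - (-64)*107 = (-1408 + (3/2 - 338))*2789 - 1*(-6848) = (-1408 - 673/2)*2789 + 6848 = -3489/2*2789 + 6848 = -9730821/2 + 6848 = -9717125/2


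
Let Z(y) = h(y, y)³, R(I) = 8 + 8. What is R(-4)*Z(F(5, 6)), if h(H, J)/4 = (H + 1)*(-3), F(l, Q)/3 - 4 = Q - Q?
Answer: -60742656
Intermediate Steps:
F(l, Q) = 12 (F(l, Q) = 12 + 3*(Q - Q) = 12 + 3*0 = 12 + 0 = 12)
R(I) = 16
h(H, J) = -12 - 12*H (h(H, J) = 4*((H + 1)*(-3)) = 4*((1 + H)*(-3)) = 4*(-3 - 3*H) = -12 - 12*H)
Z(y) = (-12 - 12*y)³
R(-4)*Z(F(5, 6)) = 16*(-1728*(1 + 12)³) = 16*(-1728*13³) = 16*(-1728*2197) = 16*(-3796416) = -60742656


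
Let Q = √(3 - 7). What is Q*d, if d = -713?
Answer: -1426*I ≈ -1426.0*I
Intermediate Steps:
Q = 2*I (Q = √(-4) = 2*I ≈ 2.0*I)
Q*d = (2*I)*(-713) = -1426*I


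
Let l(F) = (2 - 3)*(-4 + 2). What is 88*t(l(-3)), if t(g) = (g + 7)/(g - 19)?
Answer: -792/17 ≈ -46.588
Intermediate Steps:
l(F) = 2 (l(F) = -1*(-2) = 2)
t(g) = (7 + g)/(-19 + g)
88*t(l(-3)) = 88*((7 + 2)/(-19 + 2)) = 88*(9/(-17)) = 88*(-1/17*9) = 88*(-9/17) = -792/17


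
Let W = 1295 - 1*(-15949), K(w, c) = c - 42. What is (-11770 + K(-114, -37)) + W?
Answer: 5395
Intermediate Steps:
K(w, c) = -42 + c
W = 17244 (W = 1295 + 15949 = 17244)
(-11770 + K(-114, -37)) + W = (-11770 + (-42 - 37)) + 17244 = (-11770 - 79) + 17244 = -11849 + 17244 = 5395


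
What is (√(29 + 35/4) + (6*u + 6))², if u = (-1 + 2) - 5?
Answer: (36 - √151)²/4 ≈ 140.56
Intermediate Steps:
u = -4 (u = 1 - 5 = -4)
(√(29 + 35/4) + (6*u + 6))² = (√(29 + 35/4) + (6*(-4) + 6))² = (√(29 + 35*(¼)) + (-24 + 6))² = (√(29 + 35/4) - 18)² = (√(151/4) - 18)² = (√151/2 - 18)² = (-18 + √151/2)²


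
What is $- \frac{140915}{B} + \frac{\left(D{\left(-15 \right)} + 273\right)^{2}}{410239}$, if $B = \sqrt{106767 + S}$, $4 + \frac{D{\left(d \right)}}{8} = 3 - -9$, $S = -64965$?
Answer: $\frac{113569}{410239} - \frac{140915 \sqrt{41802}}{41802} \approx -688.94$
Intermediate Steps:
$D{\left(d \right)} = 64$ ($D{\left(d \right)} = -32 + 8 \left(3 - -9\right) = -32 + 8 \left(3 + 9\right) = -32 + 8 \cdot 12 = -32 + 96 = 64$)
$B = \sqrt{41802}$ ($B = \sqrt{106767 - 64965} = \sqrt{41802} \approx 204.46$)
$- \frac{140915}{B} + \frac{\left(D{\left(-15 \right)} + 273\right)^{2}}{410239} = - \frac{140915}{\sqrt{41802}} + \frac{\left(64 + 273\right)^{2}}{410239} = - 140915 \frac{\sqrt{41802}}{41802} + 337^{2} \cdot \frac{1}{410239} = - \frac{140915 \sqrt{41802}}{41802} + 113569 \cdot \frac{1}{410239} = - \frac{140915 \sqrt{41802}}{41802} + \frac{113569}{410239} = \frac{113569}{410239} - \frac{140915 \sqrt{41802}}{41802}$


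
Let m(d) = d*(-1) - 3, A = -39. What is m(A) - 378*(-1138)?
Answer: 430200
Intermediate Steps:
m(d) = -3 - d (m(d) = -d - 3 = -3 - d)
m(A) - 378*(-1138) = (-3 - 1*(-39)) - 378*(-1138) = (-3 + 39) + 430164 = 36 + 430164 = 430200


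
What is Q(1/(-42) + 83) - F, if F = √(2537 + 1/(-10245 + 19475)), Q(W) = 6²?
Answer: 36 - √216134396530/9230 ≈ -14.369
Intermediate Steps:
Q(W) = 36
F = √216134396530/9230 (F = √(2537 + 1/9230) = √(23416511/9230) = √216134396530/9230 ≈ 50.369)
Q(1/(-42) + 83) - F = 36 - √216134396530/9230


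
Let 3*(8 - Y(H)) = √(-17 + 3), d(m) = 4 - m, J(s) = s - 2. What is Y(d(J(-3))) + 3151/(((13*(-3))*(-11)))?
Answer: 6583/429 - I*√14/3 ≈ 15.345 - 1.2472*I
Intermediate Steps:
J(s) = -2 + s
Y(H) = 8 - I*√14/3 (Y(H) = 8 - √(-17 + 3)/3 = 8 - I*√14/3)
Y(d(J(-3))) + 3151/(((13*(-3))*(-11))) = (8 - I*√14/3) + 3151/(((13*(-3))*(-11))) = (8 - I*√14/3) + 3151/((-39*(-11))) = (8 - I*√14/3) + 3151/429 = 6583/429 - I*√14/3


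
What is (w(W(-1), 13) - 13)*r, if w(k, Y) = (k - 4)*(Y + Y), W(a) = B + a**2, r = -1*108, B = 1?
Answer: 7020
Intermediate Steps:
r = -108
W(a) = 1 + a**2
w(k, Y) = 2*Y*(-4 + k) (w(k, Y) = (-4 + k)*(2*Y) = 2*Y*(-4 + k))
(w(W(-1), 13) - 13)*r = (2*13*(-4 + (1 + (-1)**2)) - 13)*(-108) = (2*13*(-4 + (1 + 1)) - 13)*(-108) = (2*13*(-4 + 2) - 13)*(-108) = (2*13*(-2) - 13)*(-108) = (-52 - 13)*(-108) = -65*(-108) = 7020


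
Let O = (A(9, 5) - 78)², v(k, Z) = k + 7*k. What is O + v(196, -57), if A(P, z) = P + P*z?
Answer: 2144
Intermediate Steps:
v(k, Z) = 8*k
O = 576 (O = (9*(1 + 5) - 78)² = (9*6 - 78)² = (54 - 78)² = (-24)² = 576)
O + v(196, -57) = 576 + 8*196 = 576 + 1568 = 2144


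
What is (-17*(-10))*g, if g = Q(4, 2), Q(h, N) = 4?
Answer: 680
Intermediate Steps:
g = 4
(-17*(-10))*g = -17*(-10)*4 = 170*4 = 680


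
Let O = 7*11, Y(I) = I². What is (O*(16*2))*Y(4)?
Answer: 39424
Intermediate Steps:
O = 77
(O*(16*2))*Y(4) = (77*(16*2))*4² = (77*32)*16 = 2464*16 = 39424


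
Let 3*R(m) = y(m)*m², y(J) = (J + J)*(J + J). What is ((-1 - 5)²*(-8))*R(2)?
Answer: -6144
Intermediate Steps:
y(J) = 4*J² (y(J) = (2*J)*(2*J) = 4*J²)
R(m) = 4*m⁴/3 (R(m) = ((4*m²)*m²)/3 = (4*m⁴)/3 = 4*m⁴/3)
((-1 - 5)²*(-8))*R(2) = ((-1 - 5)²*(-8))*((4/3)*2⁴) = ((-6)²*(-8))*((4/3)*16) = (36*(-8))*(64/3) = -288*64/3 = -6144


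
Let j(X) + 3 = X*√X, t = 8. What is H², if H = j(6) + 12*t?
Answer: 8865 + 1116*√6 ≈ 11599.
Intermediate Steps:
j(X) = -3 + X^(3/2) (j(X) = -3 + X*√X = -3 + X^(3/2))
H = 93 + 6*√6 (H = (-3 + 6^(3/2)) + 12*8 = (-3 + 6*√6) + 96 = 93 + 6*√6 ≈ 107.70)
H² = (93 + 6*√6)²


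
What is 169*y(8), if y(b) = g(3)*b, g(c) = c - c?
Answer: 0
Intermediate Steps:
g(c) = 0
y(b) = 0 (y(b) = 0*b = 0)
169*y(8) = 169*0 = 0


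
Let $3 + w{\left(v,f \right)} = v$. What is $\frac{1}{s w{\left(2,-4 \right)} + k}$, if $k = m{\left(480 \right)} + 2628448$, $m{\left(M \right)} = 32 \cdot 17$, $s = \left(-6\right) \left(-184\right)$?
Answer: $\frac{1}{2627888} \approx 3.8053 \cdot 10^{-7}$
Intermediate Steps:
$s = 1104$
$w{\left(v,f \right)} = -3 + v$
$m{\left(M \right)} = 544$
$k = 2628992$ ($k = 544 + 2628448 = 2628992$)
$\frac{1}{s w{\left(2,-4 \right)} + k} = \frac{1}{1104 \left(-3 + 2\right) + 2628992} = \frac{1}{1104 \left(-1\right) + 2628992} = \frac{1}{-1104 + 2628992} = \frac{1}{2627888}$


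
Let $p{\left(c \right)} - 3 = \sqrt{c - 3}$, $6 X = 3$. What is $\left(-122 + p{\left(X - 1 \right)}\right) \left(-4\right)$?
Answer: $476 - 2 i \sqrt{14} \approx 476.0 - 7.4833 i$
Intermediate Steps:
$X = \frac{1}{2}$ ($X = \frac{1}{6} \cdot 3 = \frac{1}{2} \approx 0.5$)
$p{\left(c \right)} = 3 + \sqrt{-3 + c}$ ($p{\left(c \right)} = 3 + \sqrt{c - 3} = 3 + \sqrt{-3 + c}$)
$\left(-122 + p{\left(X - 1 \right)}\right) \left(-4\right) = \left(-122 + \left(3 + \sqrt{-3 + \left(\frac{1}{2} - 1\right)}\right)\right) \left(-4\right) = \left(-122 + \left(3 + \sqrt{-3 - \frac{1}{2}}\right)\right) \left(-4\right) = \left(-122 + \left(3 + \sqrt{- \frac{7}{2}}\right)\right) \left(-4\right) = \left(-122 + \left(3 + \frac{i \sqrt{14}}{2}\right)\right) \left(-4\right) = \left(-119 + \frac{i \sqrt{14}}{2}\right) \left(-4\right) = 476 - 2 i \sqrt{14}$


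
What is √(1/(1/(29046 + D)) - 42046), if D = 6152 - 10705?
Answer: I*√17553 ≈ 132.49*I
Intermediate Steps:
D = -4553
√(1/(1/(29046 + D)) - 42046) = √(1/(1/(29046 - 4553)) - 42046) = √(1/(1/24493) - 42046) = √(24493 - 42046) = √(-17553) = I*√17553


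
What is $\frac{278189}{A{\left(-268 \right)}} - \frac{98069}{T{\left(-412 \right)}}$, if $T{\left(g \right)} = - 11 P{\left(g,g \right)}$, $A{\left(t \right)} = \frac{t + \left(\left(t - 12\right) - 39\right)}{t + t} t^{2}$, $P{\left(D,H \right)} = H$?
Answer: $- \frac{3226579427}{178239028} \approx -18.103$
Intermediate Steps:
$A{\left(t \right)} = \frac{t \left(-51 + 2 t\right)}{2}$ ($A{\left(t \right)} = \frac{t + \left(\left(-12 + t\right) - 39\right)}{2 t} t^{2} = \left(t + \left(-51 + t\right)\right) \frac{1}{2 t} t^{2} = \left(-51 + 2 t\right) \frac{1}{2 t} t^{2} = \frac{-51 + 2 t}{2 t} t^{2} = \frac{t \left(-51 + 2 t\right)}{2}$)
$T{\left(g \right)} = - 11 g$
$\frac{278189}{A{\left(-268 \right)}} - \frac{98069}{T{\left(-412 \right)}} = \frac{278189}{\frac{1}{2} \left(-268\right) \left(-51 + 2 \left(-268\right)\right)} - \frac{98069}{\left(-11\right) \left(-412\right)} = \frac{278189}{\frac{1}{2} \left(-268\right) \left(-51 - 536\right)} - \frac{98069}{4532} = \frac{278189}{\frac{1}{2} \left(-268\right) \left(-587\right)} - \frac{98069}{4532} = \frac{278189}{78658} - \frac{98069}{4532} = - \frac{3226579427}{178239028}$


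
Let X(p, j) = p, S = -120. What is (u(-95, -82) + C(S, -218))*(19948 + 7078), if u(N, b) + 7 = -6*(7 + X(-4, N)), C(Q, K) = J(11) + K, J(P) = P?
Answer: -6270032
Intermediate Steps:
C(Q, K) = 11 + K
u(N, b) = -25 (u(N, b) = -7 - 6*(7 - 4) = -7 - 6*3 = -7 - 18 = -25)
(u(-95, -82) + C(S, -218))*(19948 + 7078) = (-25 + (11 - 218))*(19948 + 7078) = (-25 - 207)*27026 = -232*27026 = -6270032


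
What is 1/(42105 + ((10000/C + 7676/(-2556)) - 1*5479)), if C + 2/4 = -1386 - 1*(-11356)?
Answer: 12741021/466627152205 ≈ 2.7304e-5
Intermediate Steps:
C = 19939/2 (C = -1/2 + (-1386 - 1*(-11356)) = -1/2 + (-1386 + 11356) = -1/2 + 9970 = 19939/2 ≈ 9969.5)
1/(42105 + ((10000/C + 7676/(-2556)) - 1*5479)) = 1/(42105 + ((10000/(19939/2) + 7676/(-2556)) - 1*5479)) = 1/(42105 + ((10000*(2/19939) + 7676*(-1/2556)) - 5479)) = 1/(42105 + ((20000/19939 - 1919/639) - 5479)) = 1/(42105 + (-25482941/12741021 - 5479)) = 1/(42105 - 69833537000/12741021) = 1/(466627152205/12741021) = 12741021/466627152205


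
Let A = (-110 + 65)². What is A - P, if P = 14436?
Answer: -12411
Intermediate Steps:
A = 2025 (A = (-45)² = 2025)
A - P = 2025 - 1*14436 = 2025 - 14436 = -12411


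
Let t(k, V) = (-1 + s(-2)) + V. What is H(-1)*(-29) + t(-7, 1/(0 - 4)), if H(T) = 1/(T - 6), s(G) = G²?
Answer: 193/28 ≈ 6.8929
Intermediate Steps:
H(T) = 1/(-6 + T)
t(k, V) = 3 + V (t(k, V) = (-1 + (-2)²) + V = (-1 + 4) + V = 3 + V)
H(-1)*(-29) + t(-7, 1/(0 - 4)) = -29/(-6 - 1) + (3 + 1/(0 - 4)) = -29/(-7) + (3 + 1/(-4)) = -⅐*(-29) + (3 - ¼) = 29/7 + 11/4 = 193/28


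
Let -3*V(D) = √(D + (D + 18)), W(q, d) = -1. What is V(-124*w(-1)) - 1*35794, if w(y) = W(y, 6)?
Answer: -35794 - √266/3 ≈ -35799.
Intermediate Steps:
w(y) = -1
V(D) = -√(18 + 2*D)/3 (V(D) = -√(D + (D + 18))/3 = -√(D + (18 + D))/3 = -√(18 + 2*D)/3)
V(-124*w(-1)) - 1*35794 = -√(18 + 2*(-124*(-1)))/3 - 1*35794 = -√(18 + 2*124)/3 - 35794 = -√(18 + 248)/3 - 35794 = -√266/3 - 35794 = -35794 - √266/3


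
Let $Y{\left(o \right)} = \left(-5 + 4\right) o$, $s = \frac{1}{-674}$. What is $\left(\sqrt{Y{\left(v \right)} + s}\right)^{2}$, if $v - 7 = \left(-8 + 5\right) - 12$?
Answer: $\frac{5391}{674} \approx 7.9985$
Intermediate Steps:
$v = -8$ ($v = 7 + \left(\left(-8 + 5\right) - 12\right) = 7 - 15 = -8$)
$s = - \frac{1}{674} \approx -0.0014837$
$Y{\left(o \right)} = - o$
$\left(\sqrt{Y{\left(v \right)} + s}\right)^{2} = \left(\sqrt{\left(-1\right) \left(-8\right) - \frac{1}{674}}\right)^{2} = \left(\sqrt{8 - \frac{1}{674}}\right)^{2} = \left(\sqrt{\frac{5391}{674}}\right)^{2} = \left(\frac{3 \sqrt{403726}}{674}\right)^{2} = \frac{5391}{674}$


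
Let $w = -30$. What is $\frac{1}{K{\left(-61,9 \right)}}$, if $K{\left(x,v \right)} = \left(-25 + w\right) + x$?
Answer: $- \frac{1}{116} \approx -0.0086207$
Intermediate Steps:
$K{\left(x,v \right)} = -55 + x$ ($K{\left(x,v \right)} = \left(-25 - 30\right) + x = -55 + x$)
$\frac{1}{K{\left(-61,9 \right)}} = \frac{1}{-55 - 61} = \frac{1}{-116} = - \frac{1}{116}$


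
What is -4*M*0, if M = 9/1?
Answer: 0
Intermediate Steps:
M = 9 (M = 9*1 = 9)
-4*M*0 = -4*9*0 = -36*0 = 0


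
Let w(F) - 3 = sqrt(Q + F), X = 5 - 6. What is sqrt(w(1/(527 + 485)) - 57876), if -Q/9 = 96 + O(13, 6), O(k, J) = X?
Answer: sqrt(-14817571428 + 506*I*sqrt(218910527))/506 ≈ 0.060774 + 240.57*I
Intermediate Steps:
X = -1
O(k, J) = -1
Q = -855 (Q = -9*(96 - 1) = -9*95 = -855)
w(F) = 3 + sqrt(-855 + F)
sqrt(w(1/(527 + 485)) - 57876) = sqrt((3 + sqrt(-855 + 1/(527 + 485))) - 57876) = sqrt((3 + sqrt(-855 + 1/1012)) - 57876) = sqrt((3 + sqrt(-865259/1012)) - 57876) = sqrt((3 + I*sqrt(218910527)/506) - 57876) = sqrt(-57873 + I*sqrt(218910527)/506)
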